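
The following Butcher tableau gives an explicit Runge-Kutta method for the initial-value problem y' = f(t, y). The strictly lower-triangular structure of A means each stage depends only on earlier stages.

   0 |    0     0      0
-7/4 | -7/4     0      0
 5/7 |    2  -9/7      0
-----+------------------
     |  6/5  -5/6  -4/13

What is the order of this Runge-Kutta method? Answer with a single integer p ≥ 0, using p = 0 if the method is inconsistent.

b = (6/5, -5/6, -4/13)
c = (0, -7/4, 5/7)
Ac = (0, 0, 9/4)
Σ b_i: 6/5·1 + (-5/6)·1 + (-4/13)·1 = 23/390 ≠ 1 ⇒ order 0.

0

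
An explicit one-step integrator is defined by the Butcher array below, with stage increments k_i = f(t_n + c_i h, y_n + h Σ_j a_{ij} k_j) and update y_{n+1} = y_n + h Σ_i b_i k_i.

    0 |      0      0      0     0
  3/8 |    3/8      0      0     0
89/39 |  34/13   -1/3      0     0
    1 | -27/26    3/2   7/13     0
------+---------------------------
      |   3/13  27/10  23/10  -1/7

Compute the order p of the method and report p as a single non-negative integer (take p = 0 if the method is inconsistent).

b = (3/13, 27/10, 23/10, -1/7)
c = (0, 3/8, 89/39, 1)
Ac = (0, 0, -1/8, 14531/8112)
Σ b_i: 3/13·1 + 27/10·1 + 23/10·1 + (-1/7)·1 = 463/91 ≠ 1 ⇒ order 0.

0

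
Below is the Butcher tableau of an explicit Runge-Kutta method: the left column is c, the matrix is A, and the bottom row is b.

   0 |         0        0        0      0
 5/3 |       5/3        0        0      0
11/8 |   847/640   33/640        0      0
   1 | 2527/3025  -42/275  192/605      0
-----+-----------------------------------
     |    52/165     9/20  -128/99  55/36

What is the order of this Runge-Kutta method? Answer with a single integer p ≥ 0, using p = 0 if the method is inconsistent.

4

b = (52/165, 9/20, -128/99, 55/36)
c = (0, 5/3, 11/8, 1)
Ac = (0, 0, 11/128, 2/11)
Σ b_i: 52/165·1 + 9/20·1 + (-128/99)·1 + 55/36·1 = 1 ✓
b·c: 9/20·5/3 + (-128/99)·11/8 + 55/36·1 = 1/2 ✓
b·c²: 9/20·25/9 + (-128/99)·121/64 + 55/36·1 = 1/3 ✓
b·Ac: (-128/99)·11/128 + 55/36·2/11 = 1/6 ✓
b·c³: 9/20·125/27 + (-128/99)·1331/512 + 55/36·1 = 1/4 ✓
b·(c∘Ac): (-128/99)·121/1024 + 55/36·2/11 = 1/8 ✓
b·Ac²: (-128/99)·55/384 + 55/36·29/165 = 1/12 ✓
b·A²c: 55/36·3/110 = 1/24 ✓; 4 stages ⇒ order 4.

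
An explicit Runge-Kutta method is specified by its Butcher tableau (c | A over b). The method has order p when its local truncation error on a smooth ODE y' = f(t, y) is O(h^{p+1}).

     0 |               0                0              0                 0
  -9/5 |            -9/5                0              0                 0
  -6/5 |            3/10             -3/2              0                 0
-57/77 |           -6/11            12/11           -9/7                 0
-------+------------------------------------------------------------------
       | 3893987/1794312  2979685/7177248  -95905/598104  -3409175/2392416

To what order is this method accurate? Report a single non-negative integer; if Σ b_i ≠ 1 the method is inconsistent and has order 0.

3

b = (3893987/1794312, 2979685/7177248, -95905/598104, -3409175/2392416)
c = (0, -9/5, -6/5, -57/77)
Ac = (0, 0, 27/10, -162/385)
Σ b_i: 3893987/1794312·1 + 2979685/7177248·1 + (-95905/598104)·1 + (-3409175/2392416)·1 = 1 ✓
b·c: 2979685/7177248·(-9/5) + (-95905/598104)·(-6/5) + (-3409175/2392416)·(-57/77) = 1/2 ✓
b·c²: 2979685/7177248·81/25 + (-95905/598104)·36/25 + (-3409175/2392416)·3249/5929 = 1/3 ✓
b·Ac: (-95905/598104)·27/10 + (-3409175/2392416)·(-162/385) = 1/6 ✓
b·c³: 2979685/7177248·(-729/125) + (-95905/598104)·(-216/125) + (-3409175/2392416)·(-185193/456533) = -33390529/21321300 ≠ 1/4 ⇒ order 3.
b·(c∘Ac): (-95905/598104)·(-81/25) + (-3409175/2392416)·9234/29645 = 5587/73840 ≠ 1/8
b·Ac²: (-95905/598104)·(-243/50) + (-3409175/2392416)·648/385 = -119557/73840 ≠ 1/12
b·A²c: (-3409175/2392416)·(-243/70) = 292215/59072 ≠ 1/24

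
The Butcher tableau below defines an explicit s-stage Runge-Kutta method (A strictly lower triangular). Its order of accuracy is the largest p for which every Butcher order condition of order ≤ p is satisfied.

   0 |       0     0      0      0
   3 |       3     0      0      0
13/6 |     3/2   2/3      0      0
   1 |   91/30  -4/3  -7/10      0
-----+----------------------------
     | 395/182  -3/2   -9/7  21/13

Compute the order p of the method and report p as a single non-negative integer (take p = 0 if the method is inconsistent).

1

b = (395/182, -3/2, -9/7, 21/13)
c = (0, 3, 13/6, 1)
Ac = (0, 0, 2, -331/60)
Σ b_i: 395/182·1 + (-3/2)·1 + (-9/7)·1 + 21/13·1 = 1 ✓
b·c: (-3/2)·3 + (-9/7)·13/6 + 21/13·1 = -516/91 ≠ 1/2 ⇒ order 1.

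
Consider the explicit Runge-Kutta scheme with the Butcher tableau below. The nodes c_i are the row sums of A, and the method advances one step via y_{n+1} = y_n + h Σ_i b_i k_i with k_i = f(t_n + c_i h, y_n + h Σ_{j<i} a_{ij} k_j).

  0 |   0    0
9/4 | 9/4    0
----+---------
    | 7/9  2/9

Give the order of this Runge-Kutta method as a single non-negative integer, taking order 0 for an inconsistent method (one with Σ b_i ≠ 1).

b = (7/9, 2/9)
c = (0, 9/4)
Σ b_i: 7/9·1 + 2/9·1 = 1 ✓
b·c: 2/9·9/4 = 1/2 ✓; 2 stages ⇒ order 2.

2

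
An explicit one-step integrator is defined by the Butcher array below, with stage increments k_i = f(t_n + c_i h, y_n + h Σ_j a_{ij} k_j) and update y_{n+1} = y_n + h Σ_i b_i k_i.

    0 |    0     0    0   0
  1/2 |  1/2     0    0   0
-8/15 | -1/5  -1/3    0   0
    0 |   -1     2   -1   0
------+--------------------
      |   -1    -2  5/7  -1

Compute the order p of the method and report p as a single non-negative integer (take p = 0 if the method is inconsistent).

b = (-1, -2, 5/7, -1)
c = (0, 1/2, -8/15, 0)
Ac = (0, 0, -1/6, 23/15)
Σ b_i: (-1)·1 + (-2)·1 + 5/7·1 + (-1)·1 = -23/7 ≠ 1 ⇒ order 0.

0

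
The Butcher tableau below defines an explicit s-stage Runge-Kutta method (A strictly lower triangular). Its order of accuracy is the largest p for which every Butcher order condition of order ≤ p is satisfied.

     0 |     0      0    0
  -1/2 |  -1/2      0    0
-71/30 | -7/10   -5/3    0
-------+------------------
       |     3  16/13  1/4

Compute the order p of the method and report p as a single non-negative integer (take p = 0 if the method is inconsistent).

b = (3, 16/13, 1/4)
c = (0, -1/2, -71/30)
Ac = (0, 0, 5/6)
Σ b_i: 3·1 + 16/13·1 + 1/4·1 = 233/52 ≠ 1 ⇒ order 0.

0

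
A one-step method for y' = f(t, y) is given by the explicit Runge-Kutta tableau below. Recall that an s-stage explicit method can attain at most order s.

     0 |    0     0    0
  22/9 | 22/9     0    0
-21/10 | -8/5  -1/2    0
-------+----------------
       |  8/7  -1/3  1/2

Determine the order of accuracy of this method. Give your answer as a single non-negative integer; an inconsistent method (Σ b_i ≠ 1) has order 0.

0

b = (8/7, -1/3, 1/2)
c = (0, 22/9, -21/10)
Ac = (0, 0, -11/9)
Σ b_i: 8/7·1 + (-1/3)·1 + 1/2·1 = 55/42 ≠ 1 ⇒ order 0.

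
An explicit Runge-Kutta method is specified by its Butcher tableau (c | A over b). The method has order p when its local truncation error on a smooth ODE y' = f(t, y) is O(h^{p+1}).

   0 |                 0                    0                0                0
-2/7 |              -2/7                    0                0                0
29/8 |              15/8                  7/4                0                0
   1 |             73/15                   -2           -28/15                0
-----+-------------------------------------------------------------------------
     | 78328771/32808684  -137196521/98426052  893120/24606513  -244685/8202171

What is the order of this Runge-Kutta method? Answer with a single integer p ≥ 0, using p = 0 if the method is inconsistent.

3

b = (78328771/32808684, -137196521/98426052, 893120/24606513, -244685/8202171)
c = (0, -2/7, 29/8, 1)
Ac = (0, 0, -1/2, -1301/210)
Σ b_i: 78328771/32808684·1 + (-137196521/98426052)·1 + 893120/24606513·1 + (-244685/8202171)·1 = 1 ✓
b·c: (-137196521/98426052)·(-2/7) + 893120/24606513·29/8 + (-244685/8202171)·1 = 1/2 ✓
b·c²: (-137196521/98426052)·4/49 + 893120/24606513·841/64 + (-244685/8202171)·1 = 1/3 ✓
b·Ac: 893120/24606513·(-1/2) + (-244685/8202171)·(-1301/210) = 1/6 ✓
b·c³: (-137196521/98426052)·(-8/343) + 893120/24606513·24389/512 + (-244685/8202171)·1 = 795377083/459321576 ≠ 1/4 ⇒ order 3.
b·(c∘Ac): 893120/24606513·(-29/16) + (-244685/8202171)·(-1301/210) = 650859/5468114 ≠ 1/8
b·Ac²: 893120/24606513·1/7 + (-244685/8202171)·(-290383/11760) = 681452491/918643152 ≠ 1/12
b·A²c: (-244685/8202171)·14/15 = -685118/24606513 ≠ 1/24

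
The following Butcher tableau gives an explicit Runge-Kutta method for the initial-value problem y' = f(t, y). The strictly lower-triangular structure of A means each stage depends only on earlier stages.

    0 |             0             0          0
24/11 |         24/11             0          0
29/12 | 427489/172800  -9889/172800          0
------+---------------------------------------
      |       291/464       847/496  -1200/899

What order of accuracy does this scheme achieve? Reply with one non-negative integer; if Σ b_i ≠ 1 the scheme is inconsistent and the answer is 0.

b = (291/464, 847/496, -1200/899)
c = (0, 24/11, 29/12)
Ac = (0, 0, -899/7200)
Σ b_i: 291/464·1 + 847/496·1 + (-1200/899)·1 = 1 ✓
b·c: 847/496·24/11 + (-1200/899)·29/12 = 1/2 ✓
b·c²: 847/496·576/121 + (-1200/899)·841/144 = 1/3 ✓
b·Ac: (-1200/899)·(-899/7200) = 1/6 ✓; 3 stages ⇒ order 3.

3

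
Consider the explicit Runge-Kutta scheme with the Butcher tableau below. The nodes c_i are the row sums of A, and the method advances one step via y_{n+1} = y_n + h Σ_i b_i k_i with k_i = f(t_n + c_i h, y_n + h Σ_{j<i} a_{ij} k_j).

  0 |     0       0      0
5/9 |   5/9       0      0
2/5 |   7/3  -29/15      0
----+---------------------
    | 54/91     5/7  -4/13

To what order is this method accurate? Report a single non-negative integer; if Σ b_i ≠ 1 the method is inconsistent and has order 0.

1

b = (54/91, 5/7, -4/13)
c = (0, 5/9, 2/5)
Ac = (0, 0, -29/27)
Σ b_i: 54/91·1 + 5/7·1 + (-4/13)·1 = 1 ✓
b·c: 5/7·5/9 + (-4/13)·2/5 = 1121/4095 ≠ 1/2 ⇒ order 1.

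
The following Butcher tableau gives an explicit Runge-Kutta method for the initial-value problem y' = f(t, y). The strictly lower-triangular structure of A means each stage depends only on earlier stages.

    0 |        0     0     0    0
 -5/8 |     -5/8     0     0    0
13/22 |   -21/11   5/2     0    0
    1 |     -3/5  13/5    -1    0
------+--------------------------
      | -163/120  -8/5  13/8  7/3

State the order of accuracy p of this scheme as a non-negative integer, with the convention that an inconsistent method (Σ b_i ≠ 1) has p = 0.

b = (-163/120, -8/5, 13/8, 7/3)
c = (0, -5/8, 13/22, 1)
Ac = (0, 0, -25/16, -195/88)
Σ b_i: (-163/120)·1 + (-8/5)·1 + 13/8·1 + 7/3·1 = 1 ✓
b·c: (-8/5)·(-5/8) + 13/8·13/22 + 7/3·1 = 2267/528 ≠ 1/2 ⇒ order 1.

1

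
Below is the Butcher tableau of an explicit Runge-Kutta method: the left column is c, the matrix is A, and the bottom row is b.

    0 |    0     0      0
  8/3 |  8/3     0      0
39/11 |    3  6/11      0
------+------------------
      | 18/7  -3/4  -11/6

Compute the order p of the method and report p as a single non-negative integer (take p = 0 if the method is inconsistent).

0

b = (18/7, -3/4, -11/6)
c = (0, 8/3, 39/11)
Ac = (0, 0, 16/11)
Σ b_i: 18/7·1 + (-3/4)·1 + (-11/6)·1 = -1/84 ≠ 1 ⇒ order 0.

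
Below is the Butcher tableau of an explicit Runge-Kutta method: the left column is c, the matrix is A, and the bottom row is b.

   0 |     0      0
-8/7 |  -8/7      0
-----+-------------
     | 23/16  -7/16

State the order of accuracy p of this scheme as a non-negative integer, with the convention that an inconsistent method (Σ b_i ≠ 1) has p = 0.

b = (23/16, -7/16)
c = (0, -8/7)
Σ b_i: 23/16·1 + (-7/16)·1 = 1 ✓
b·c: (-7/16)·(-8/7) = 1/2 ✓; 2 stages ⇒ order 2.

2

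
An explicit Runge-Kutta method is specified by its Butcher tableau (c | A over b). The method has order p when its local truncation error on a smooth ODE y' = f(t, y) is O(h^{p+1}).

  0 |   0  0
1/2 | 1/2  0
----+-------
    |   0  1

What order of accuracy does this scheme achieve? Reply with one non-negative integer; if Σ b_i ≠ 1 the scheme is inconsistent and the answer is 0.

2

b = (0, 1)
c = (0, 1/2)
Σ b_i: 1·1 = 1 ✓
b·c: 1·1/2 = 1/2 ✓; 2 stages ⇒ order 2.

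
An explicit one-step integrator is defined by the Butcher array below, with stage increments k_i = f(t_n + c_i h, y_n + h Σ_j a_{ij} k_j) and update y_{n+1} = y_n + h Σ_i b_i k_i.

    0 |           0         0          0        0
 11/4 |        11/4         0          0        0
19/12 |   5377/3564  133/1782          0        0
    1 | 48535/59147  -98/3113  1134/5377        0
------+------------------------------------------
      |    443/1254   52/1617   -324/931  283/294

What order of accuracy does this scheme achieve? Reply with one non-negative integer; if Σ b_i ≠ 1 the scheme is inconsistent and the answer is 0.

4

b = (443/1254, 52/1617, -324/931, 283/294)
c = (0, 11/4, 19/12, 1)
Ac = (0, 0, 133/648, 70/283)
Σ b_i: 443/1254·1 + 52/1617·1 + (-324/931)·1 + 283/294·1 = 1 ✓
b·c: 52/1617·11/4 + (-324/931)·19/12 + 283/294·1 = 1/2 ✓
b·c²: 52/1617·121/16 + (-324/931)·361/144 + 283/294·1 = 1/3 ✓
b·Ac: (-324/931)·133/648 + 283/294·70/283 = 1/6 ✓
b·c³: 52/1617·1331/64 + (-324/931)·6859/1728 + 283/294·1 = 1/4 ✓
b·(c∘Ac): (-324/931)·2527/7776 + 283/294·70/283 = 1/8 ✓
b·Ac²: (-324/931)·1463/2592 + 283/294·329/1132 = 1/12 ✓
b·A²c: 283/294·49/1132 = 1/24 ✓; 4 stages ⇒ order 4.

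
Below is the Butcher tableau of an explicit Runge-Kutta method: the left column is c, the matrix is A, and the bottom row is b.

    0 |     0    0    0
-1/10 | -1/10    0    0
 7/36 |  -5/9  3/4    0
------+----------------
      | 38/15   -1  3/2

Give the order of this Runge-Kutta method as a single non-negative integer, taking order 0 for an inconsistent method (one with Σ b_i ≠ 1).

b = (38/15, -1, 3/2)
c = (0, -1/10, 7/36)
Ac = (0, 0, -3/40)
Σ b_i: 38/15·1 + (-1)·1 + 3/2·1 = 91/30 ≠ 1 ⇒ order 0.

0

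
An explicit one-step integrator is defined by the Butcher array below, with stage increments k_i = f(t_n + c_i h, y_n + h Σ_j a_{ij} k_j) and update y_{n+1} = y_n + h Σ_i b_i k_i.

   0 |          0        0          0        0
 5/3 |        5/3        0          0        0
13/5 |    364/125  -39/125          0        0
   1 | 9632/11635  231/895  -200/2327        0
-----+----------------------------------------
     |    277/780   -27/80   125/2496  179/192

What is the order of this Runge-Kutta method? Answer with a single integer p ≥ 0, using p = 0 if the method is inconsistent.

4

b = (277/780, -27/80, 125/2496, 179/192)
c = (0, 5/3, 13/5, 1)
Ac = (0, 0, -13/25, 37/179)
Σ b_i: 277/780·1 + (-27/80)·1 + 125/2496·1 + 179/192·1 = 1 ✓
b·c: (-27/80)·5/3 + 125/2496·13/5 + 179/192·1 = 1/2 ✓
b·c²: (-27/80)·25/9 + 125/2496·169/25 + 179/192·1 = 1/3 ✓
b·Ac: 125/2496·(-13/25) + 179/192·37/179 = 1/6 ✓
b·c³: (-27/80)·125/27 + 125/2496·2197/125 + 179/192·1 = 1/4 ✓
b·(c∘Ac): 125/2496·(-169/125) + 179/192·37/179 = 1/8 ✓
b·Ac²: 125/2496·(-13/15) + 179/192·73/537 = 1/12 ✓
b·A²c: 179/192·8/179 = 1/24 ✓; 4 stages ⇒ order 4.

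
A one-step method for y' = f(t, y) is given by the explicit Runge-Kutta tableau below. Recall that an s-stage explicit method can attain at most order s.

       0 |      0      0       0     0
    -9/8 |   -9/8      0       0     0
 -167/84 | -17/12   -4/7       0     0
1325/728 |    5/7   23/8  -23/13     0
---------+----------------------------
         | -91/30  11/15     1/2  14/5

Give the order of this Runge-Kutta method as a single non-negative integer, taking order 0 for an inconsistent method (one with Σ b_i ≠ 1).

b = (-91/30, 11/15, 1/2, 14/5)
c = (0, -9/8, -167/84, 1325/728)
Ac = (0, 0, 9/14, 4945/17472)
Σ b_i: (-91/30)·1 + 11/15·1 + 1/2·1 + 14/5·1 = 1 ✓
b·c: 11/15·(-9/8) + 1/2·(-167/84) + 14/5·1325/728 = 17893/5460 ≠ 1/2 ⇒ order 1.

1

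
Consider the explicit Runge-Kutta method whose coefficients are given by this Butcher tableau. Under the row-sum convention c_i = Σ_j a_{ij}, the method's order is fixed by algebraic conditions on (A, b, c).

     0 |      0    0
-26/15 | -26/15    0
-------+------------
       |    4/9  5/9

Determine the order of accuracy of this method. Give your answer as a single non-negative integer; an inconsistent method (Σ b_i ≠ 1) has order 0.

1

b = (4/9, 5/9)
c = (0, -26/15)
Σ b_i: 4/9·1 + 5/9·1 = 1 ✓
b·c: 5/9·(-26/15) = -26/27 ≠ 1/2 ⇒ order 1.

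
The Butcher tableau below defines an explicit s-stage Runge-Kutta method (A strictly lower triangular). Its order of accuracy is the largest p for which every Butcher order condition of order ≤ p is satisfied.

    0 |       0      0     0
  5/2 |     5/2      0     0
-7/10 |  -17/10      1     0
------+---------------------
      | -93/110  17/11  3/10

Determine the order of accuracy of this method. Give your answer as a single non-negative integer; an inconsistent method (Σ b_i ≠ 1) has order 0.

b = (-93/110, 17/11, 3/10)
c = (0, 5/2, -7/10)
Ac = (0, 0, 5/2)
Σ b_i: (-93/110)·1 + 17/11·1 + 3/10·1 = 1 ✓
b·c: 17/11·5/2 + 3/10·(-7/10) = 4019/1100 ≠ 1/2 ⇒ order 1.

1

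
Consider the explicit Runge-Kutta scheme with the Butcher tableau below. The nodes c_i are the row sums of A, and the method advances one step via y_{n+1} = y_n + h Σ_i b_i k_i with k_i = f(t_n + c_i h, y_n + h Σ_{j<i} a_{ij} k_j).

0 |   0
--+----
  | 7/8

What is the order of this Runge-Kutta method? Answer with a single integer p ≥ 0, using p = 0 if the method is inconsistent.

b = (7/8)
c = (0)
Σ b_i: 7/8·1 = 7/8 ≠ 1 ⇒ order 0.

0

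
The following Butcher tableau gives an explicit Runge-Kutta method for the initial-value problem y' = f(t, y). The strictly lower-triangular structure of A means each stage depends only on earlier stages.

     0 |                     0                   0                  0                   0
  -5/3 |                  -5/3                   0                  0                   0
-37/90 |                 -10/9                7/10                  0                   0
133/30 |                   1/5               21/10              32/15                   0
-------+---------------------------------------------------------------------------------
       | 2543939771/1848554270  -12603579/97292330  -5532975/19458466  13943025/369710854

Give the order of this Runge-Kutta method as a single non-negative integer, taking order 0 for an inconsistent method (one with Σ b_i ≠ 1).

b = (2543939771/1848554270, -12603579/97292330, -5532975/19458466, 13943025/369710854)
c = (0, -5/3, -37/90, 133/30)
Ac = (0, 0, -7/6, -5909/1350)
Σ b_i: 2543939771/1848554270·1 + (-12603579/97292330)·1 + (-5532975/19458466)·1 + 13943025/369710854·1 = 1 ✓
b·c: (-12603579/97292330)·(-5/3) + (-5532975/19458466)·(-37/90) + 13943025/369710854·133/30 = 1/2 ✓
b·c²: (-12603579/97292330)·25/9 + (-5532975/19458466)·1369/8100 + 13943025/369710854·17689/900 = 1/3 ✓
b·Ac: (-5532975/19458466)·(-7/6) + 13943025/369710854·(-5909/1350) = 1/6 ✓
b·c³: (-12603579/97292330)·(-125/27) + (-5532975/19458466)·(-50653/729000) + 13943025/369710854·2352637/27000 = 5129841814/1313446455 ≠ 1/4 ⇒ order 3.
b·(c∘Ac): (-5532975/19458466)·259/540 + 13943025/369710854·(-785897/40500) = -1520451961/1751261940 ≠ 1/8
b·Ac²: (-5532975/19458466)·35/18 + 13943025/369710854·376279/60750 = -15936896137/49910965290 ≠ 1/12
b·A²c: 13943025/369710854·(-112/45) = -17351320/184855427 ≠ 1/24

3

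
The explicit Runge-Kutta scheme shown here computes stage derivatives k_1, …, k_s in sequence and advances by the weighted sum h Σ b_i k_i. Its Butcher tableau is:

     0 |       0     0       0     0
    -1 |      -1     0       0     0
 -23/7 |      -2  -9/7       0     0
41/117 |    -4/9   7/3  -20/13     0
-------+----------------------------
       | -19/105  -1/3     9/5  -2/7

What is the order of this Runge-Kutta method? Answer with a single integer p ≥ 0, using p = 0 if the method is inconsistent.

b = (-19/105, -1/3, 9/5, -2/7)
c = (0, -1, -23/7, 41/117)
Ac = (0, 0, 9/7, 743/273)
Σ b_i: (-19/105)·1 + (-1/3)·1 + 9/5·1 + (-2/7)·1 = 1 ✓
b·c: (-1/3)·(-1) + 9/5·(-23/7) + (-2/7)·41/117 = -23264/4095 ≠ 1/2 ⇒ order 1.

1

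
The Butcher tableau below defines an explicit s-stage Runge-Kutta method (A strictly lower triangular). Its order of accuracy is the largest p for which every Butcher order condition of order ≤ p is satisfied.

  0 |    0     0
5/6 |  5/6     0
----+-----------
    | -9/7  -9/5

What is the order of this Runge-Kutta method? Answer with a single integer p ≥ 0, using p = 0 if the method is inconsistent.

0

b = (-9/7, -9/5)
c = (0, 5/6)
Σ b_i: (-9/7)·1 + (-9/5)·1 = -108/35 ≠ 1 ⇒ order 0.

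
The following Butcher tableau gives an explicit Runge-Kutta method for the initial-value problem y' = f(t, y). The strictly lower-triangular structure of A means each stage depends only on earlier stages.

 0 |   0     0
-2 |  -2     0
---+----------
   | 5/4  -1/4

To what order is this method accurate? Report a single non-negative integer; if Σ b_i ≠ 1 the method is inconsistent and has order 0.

2

b = (5/4, -1/4)
c = (0, -2)
Σ b_i: 5/4·1 + (-1/4)·1 = 1 ✓
b·c: (-1/4)·(-2) = 1/2 ✓; 2 stages ⇒ order 2.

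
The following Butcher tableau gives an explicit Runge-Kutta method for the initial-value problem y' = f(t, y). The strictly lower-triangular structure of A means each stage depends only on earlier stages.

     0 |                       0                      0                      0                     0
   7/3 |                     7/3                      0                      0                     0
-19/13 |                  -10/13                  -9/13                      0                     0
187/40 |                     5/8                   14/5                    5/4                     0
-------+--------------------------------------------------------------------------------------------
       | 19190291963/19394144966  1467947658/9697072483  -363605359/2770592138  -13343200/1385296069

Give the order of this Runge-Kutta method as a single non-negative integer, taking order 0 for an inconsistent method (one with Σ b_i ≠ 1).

3

b = (19190291963/19394144966, 1467947658/9697072483, -363605359/2770592138, -13343200/1385296069)
c = (0, 7/3, -19/13, 187/40)
Ac = (0, 0, -21/13, 3671/780)
Σ b_i: 19190291963/19394144966·1 + 1467947658/9697072483·1 + (-363605359/2770592138)·1 + (-13343200/1385296069)·1 = 1 ✓
b·c: 1467947658/9697072483·7/3 + (-363605359/2770592138)·(-19/13) + (-13343200/1385296069)·187/40 = 1/2 ✓
b·c²: 1467947658/9697072483·49/9 + (-363605359/2770592138)·361/169 + (-13343200/1385296069)·34969/1600 = 1/3 ✓
b·Ac: (-363605359/2770592138)·(-21/13) + (-13343200/1385296069)·3671/780 = 1/6 ✓
b·c³: 1467947658/9697072483·343/27 + (-363605359/2770592138)·(-6859/2197) + (-13343200/1385296069)·6539203/64000 = 17487252652271/12966371205840 ≠ 1/4 ⇒ order 3.
b·(c∘Ac): (-363605359/2770592138)·399/169 + (-13343200/1385296069)·686477/31200 = -4336858649/8311776414 ≠ 1/8
b·Ac²: (-363605359/2770592138)·(-49/13) + (-13343200/1385296069)·544961/30420 = 104415166279/324159280146 ≠ 1/12
b·A²c: (-13343200/1385296069)·(-105/52) = 26943000/1385296069 ≠ 1/24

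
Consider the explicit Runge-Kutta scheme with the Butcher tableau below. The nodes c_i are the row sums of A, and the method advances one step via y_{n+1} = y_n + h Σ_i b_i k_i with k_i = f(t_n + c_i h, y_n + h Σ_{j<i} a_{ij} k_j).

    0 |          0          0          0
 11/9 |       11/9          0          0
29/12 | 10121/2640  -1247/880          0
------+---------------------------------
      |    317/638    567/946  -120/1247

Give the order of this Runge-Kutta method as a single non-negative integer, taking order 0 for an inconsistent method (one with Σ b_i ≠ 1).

3

b = (317/638, 567/946, -120/1247)
c = (0, 11/9, 29/12)
Ac = (0, 0, -1247/720)
Σ b_i: 317/638·1 + 567/946·1 + (-120/1247)·1 = 1 ✓
b·c: 567/946·11/9 + (-120/1247)·29/12 = 1/2 ✓
b·c²: 567/946·121/81 + (-120/1247)·841/144 = 1/3 ✓
b·Ac: (-120/1247)·(-1247/720) = 1/6 ✓; 3 stages ⇒ order 3.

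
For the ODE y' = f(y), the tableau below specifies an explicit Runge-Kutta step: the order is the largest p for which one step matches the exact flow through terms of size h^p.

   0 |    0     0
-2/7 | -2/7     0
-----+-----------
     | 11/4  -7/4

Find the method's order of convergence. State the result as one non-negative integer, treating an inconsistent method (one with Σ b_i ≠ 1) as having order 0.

b = (11/4, -7/4)
c = (0, -2/7)
Σ b_i: 11/4·1 + (-7/4)·1 = 1 ✓
b·c: (-7/4)·(-2/7) = 1/2 ✓; 2 stages ⇒ order 2.

2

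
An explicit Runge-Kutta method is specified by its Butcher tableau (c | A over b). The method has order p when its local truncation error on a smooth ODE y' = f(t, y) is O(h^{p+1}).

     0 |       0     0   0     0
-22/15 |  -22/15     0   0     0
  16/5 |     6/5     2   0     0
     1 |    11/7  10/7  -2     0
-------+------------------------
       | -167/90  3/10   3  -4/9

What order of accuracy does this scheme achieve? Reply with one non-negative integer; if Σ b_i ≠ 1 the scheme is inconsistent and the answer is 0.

b = (-167/90, 3/10, 3, -4/9)
c = (0, -22/15, 16/5, 1)
Ac = (0, 0, -44/15, -892/105)
Σ b_i: (-167/90)·1 + 3/10·1 + 3·1 + (-4/9)·1 = 1 ✓
b·c: 3/10·(-22/15) + 3·16/5 + (-4/9)·1 = 1961/225 ≠ 1/2 ⇒ order 1.

1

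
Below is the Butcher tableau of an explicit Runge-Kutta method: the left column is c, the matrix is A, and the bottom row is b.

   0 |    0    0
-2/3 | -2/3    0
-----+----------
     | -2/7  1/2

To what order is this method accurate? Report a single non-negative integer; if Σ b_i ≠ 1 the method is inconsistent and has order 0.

0

b = (-2/7, 1/2)
c = (0, -2/3)
Σ b_i: (-2/7)·1 + 1/2·1 = 3/14 ≠ 1 ⇒ order 0.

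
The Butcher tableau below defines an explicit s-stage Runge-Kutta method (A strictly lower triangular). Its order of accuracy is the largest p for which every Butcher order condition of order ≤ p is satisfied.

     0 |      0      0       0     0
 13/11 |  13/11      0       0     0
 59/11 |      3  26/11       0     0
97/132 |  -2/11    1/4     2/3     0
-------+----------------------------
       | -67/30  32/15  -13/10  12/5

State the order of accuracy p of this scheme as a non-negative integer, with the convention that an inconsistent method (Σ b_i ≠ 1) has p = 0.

b = (-67/30, 32/15, -13/10, 12/5)
c = (0, 13/11, 59/11, 97/132)
Ac = (0, 0, 338/121, 511/132)
Σ b_i: (-67/30)·1 + 32/15·1 + (-13/10)·1 + 12/5·1 = 1 ✓
b·c: 32/15·13/11 + (-13/10)·59/11 + 12/5·97/132 = -887/330 ≠ 1/2 ⇒ order 1.

1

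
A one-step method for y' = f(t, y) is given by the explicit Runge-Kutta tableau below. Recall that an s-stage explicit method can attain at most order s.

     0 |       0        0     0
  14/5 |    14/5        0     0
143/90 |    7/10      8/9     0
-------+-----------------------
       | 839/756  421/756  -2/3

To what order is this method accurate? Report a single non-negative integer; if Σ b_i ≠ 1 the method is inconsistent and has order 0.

2

b = (839/756, 421/756, -2/3)
c = (0, 14/5, 143/90)
Ac = (0, 0, 112/45)
Σ b_i: 839/756·1 + 421/756·1 + (-2/3)·1 = 1 ✓
b·c: 421/756·14/5 + (-2/3)·143/90 = 1/2 ✓
b·c²: 421/756·196/25 + (-2/3)·20449/8100 = 32597/12150 ≠ 1/3 ⇒ order 2.
b·Ac: (-2/3)·112/45 = -224/135 ≠ 1/6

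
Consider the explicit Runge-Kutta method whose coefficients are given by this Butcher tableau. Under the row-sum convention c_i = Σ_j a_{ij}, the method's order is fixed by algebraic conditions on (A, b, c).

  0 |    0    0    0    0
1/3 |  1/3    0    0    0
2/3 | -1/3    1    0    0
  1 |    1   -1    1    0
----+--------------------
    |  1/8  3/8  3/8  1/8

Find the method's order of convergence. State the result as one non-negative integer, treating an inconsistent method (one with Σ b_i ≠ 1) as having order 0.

4

b = (1/8, 3/8, 3/8, 1/8)
c = (0, 1/3, 2/3, 1)
Ac = (0, 0, 1/3, 1/3)
Σ b_i: 1/8·1 + 3/8·1 + 3/8·1 + 1/8·1 = 1 ✓
b·c: 3/8·1/3 + 3/8·2/3 + 1/8·1 = 1/2 ✓
b·c²: 3/8·1/9 + 3/8·4/9 + 1/8·1 = 1/3 ✓
b·Ac: 3/8·1/3 + 1/8·1/3 = 1/6 ✓
b·c³: 3/8·1/27 + 3/8·8/27 + 1/8·1 = 1/4 ✓
b·(c∘Ac): 3/8·2/9 + 1/8·1/3 = 1/8 ✓
b·Ac²: 3/8·1/9 + 1/8·1/3 = 1/12 ✓
b·A²c: 1/8·1/3 = 1/24 ✓; 4 stages ⇒ order 4.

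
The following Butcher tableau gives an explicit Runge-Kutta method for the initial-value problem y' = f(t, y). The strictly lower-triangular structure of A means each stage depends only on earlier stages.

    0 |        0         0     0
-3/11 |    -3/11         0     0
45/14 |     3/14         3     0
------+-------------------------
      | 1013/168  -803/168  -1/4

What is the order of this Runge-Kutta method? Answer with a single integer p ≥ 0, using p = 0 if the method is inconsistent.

b = (1013/168, -803/168, -1/4)
c = (0, -3/11, 45/14)
Ac = (0, 0, -9/11)
Σ b_i: 1013/168·1 + (-803/168)·1 + (-1/4)·1 = 1 ✓
b·c: (-803/168)·(-3/11) + (-1/4)·45/14 = 1/2 ✓
b·c²: (-803/168)·9/121 + (-1/4)·2025/196 = -25341/8624 ≠ 1/3 ⇒ order 2.
b·Ac: (-1/4)·(-9/11) = 9/44 ≠ 1/6

2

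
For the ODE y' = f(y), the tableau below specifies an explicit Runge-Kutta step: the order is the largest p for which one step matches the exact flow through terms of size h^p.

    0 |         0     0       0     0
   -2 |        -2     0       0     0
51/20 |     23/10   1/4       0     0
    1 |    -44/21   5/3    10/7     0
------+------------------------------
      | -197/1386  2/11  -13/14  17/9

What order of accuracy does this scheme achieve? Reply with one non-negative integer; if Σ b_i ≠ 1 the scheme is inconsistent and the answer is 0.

b = (-197/1386, 2/11, -13/14, 17/9)
c = (0, -2, 51/20, 1)
Ac = (0, 0, -1/2, 13/42)
Σ b_i: (-197/1386)·1 + 2/11·1 + (-13/14)·1 + 17/9·1 = 1 ✓
b·c: 2/11·(-2) + (-13/14)·51/20 + 17/9·1 = -23357/27720 ≠ 1/2 ⇒ order 1.

1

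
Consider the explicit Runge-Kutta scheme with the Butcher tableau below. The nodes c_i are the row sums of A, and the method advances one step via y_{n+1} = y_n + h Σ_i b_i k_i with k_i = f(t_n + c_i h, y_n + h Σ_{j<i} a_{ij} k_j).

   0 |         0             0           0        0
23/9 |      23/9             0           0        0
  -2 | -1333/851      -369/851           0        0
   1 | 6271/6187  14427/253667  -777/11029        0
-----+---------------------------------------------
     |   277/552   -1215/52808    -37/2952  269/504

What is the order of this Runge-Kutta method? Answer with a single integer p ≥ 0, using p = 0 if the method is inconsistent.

4

b = (277/552, -1215/52808, -37/2952, 269/504)
c = (0, 23/9, -2, 1)
Ac = (0, 0, -41/37, 77/269)
Σ b_i: 277/552·1 + (-1215/52808)·1 + (-37/2952)·1 + 269/504·1 = 1 ✓
b·c: (-1215/52808)·23/9 + (-37/2952)·(-2) + 269/504·1 = 1/2 ✓
b·c²: (-1215/52808)·529/81 + (-37/2952)·4 + 269/504·1 = 1/3 ✓
b·Ac: (-37/2952)·(-41/37) + 269/504·77/269 = 1/6 ✓
b·c³: (-1215/52808)·12167/729 + (-37/2952)·(-8) + 269/504·1 = 1/4 ✓
b·(c∘Ac): (-37/2952)·82/37 + 269/504·77/269 = 1/8 ✓
b·Ac²: (-37/2952)·(-943/333) + 269/504·217/2421 = 1/12 ✓
b·A²c: 269/504·21/269 = 1/24 ✓; 4 stages ⇒ order 4.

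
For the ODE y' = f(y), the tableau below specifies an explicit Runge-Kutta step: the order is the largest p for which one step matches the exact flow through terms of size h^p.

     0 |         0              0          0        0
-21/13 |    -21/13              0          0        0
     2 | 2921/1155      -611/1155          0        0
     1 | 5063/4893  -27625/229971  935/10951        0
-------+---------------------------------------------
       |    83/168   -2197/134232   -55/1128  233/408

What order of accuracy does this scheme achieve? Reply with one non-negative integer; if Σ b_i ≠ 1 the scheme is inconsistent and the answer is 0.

b = (83/168, -2197/134232, -55/1128, 233/408)
c = (0, -21/13, 2, 1)
Ac = (0, 0, 47/55, 85/233)
Σ b_i: 83/168·1 + (-2197/134232)·1 + (-55/1128)·1 + 233/408·1 = 1 ✓
b·c: (-2197/134232)·(-21/13) + (-55/1128)·2 + 233/408·1 = 1/2 ✓
b·c²: (-2197/134232)·441/169 + (-55/1128)·4 + 233/408·1 = 1/3 ✓
b·Ac: (-55/1128)·47/55 + 233/408·85/233 = 1/6 ✓
b·c³: (-2197/134232)·(-9261/2197) + (-55/1128)·8 + 233/408·1 = 1/4 ✓
b·(c∘Ac): (-55/1128)·94/55 + 233/408·85/233 = 1/8 ✓
b·Ac²: (-55/1128)·(-987/715) + 233/408·85/3029 = 1/12 ✓
b·A²c: 233/408·17/233 = 1/24 ✓; 4 stages ⇒ order 4.

4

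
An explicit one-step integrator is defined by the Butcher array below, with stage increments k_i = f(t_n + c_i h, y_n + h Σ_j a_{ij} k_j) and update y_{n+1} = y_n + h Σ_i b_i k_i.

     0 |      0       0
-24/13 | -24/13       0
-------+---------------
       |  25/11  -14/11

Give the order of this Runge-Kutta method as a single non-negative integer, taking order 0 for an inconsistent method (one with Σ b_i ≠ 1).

b = (25/11, -14/11)
c = (0, -24/13)
Σ b_i: 25/11·1 + (-14/11)·1 = 1 ✓
b·c: (-14/11)·(-24/13) = 336/143 ≠ 1/2 ⇒ order 1.

1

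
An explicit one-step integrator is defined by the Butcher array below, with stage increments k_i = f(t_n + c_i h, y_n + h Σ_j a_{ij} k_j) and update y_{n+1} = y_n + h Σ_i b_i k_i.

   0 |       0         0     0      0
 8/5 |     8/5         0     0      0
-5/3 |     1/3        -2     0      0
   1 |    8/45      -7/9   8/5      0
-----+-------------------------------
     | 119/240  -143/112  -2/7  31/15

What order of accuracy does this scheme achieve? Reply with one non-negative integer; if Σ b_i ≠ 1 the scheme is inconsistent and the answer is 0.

2

b = (119/240, -143/112, -2/7, 31/15)
c = (0, 8/5, -5/3, 1)
Ac = (0, 0, -16/5, -176/45)
Σ b_i: 119/240·1 + (-143/112)·1 + (-2/7)·1 + 31/15·1 = 1 ✓
b·c: (-143/112)·8/5 + (-2/7)·(-5/3) + 31/15·1 = 1/2 ✓
b·c²: (-143/112)·64/25 + (-2/7)·25/9 + 31/15·1 = -449/225 ≠ 1/3 ⇒ order 2.
b·Ac: (-2/7)·(-16/5) + 31/15·(-176/45) = -33872/4725 ≠ 1/6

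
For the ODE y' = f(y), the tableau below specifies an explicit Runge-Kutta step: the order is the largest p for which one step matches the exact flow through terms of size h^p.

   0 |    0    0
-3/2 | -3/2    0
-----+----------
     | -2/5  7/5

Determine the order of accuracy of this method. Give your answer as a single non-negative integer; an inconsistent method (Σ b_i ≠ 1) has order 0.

b = (-2/5, 7/5)
c = (0, -3/2)
Σ b_i: (-2/5)·1 + 7/5·1 = 1 ✓
b·c: 7/5·(-3/2) = -21/10 ≠ 1/2 ⇒ order 1.

1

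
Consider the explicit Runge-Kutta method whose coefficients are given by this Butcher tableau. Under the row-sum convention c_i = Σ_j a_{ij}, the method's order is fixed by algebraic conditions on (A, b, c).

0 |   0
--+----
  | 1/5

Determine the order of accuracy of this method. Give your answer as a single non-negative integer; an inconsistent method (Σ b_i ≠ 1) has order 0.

b = (1/5)
c = (0)
Σ b_i: 1/5·1 = 1/5 ≠ 1 ⇒ order 0.

0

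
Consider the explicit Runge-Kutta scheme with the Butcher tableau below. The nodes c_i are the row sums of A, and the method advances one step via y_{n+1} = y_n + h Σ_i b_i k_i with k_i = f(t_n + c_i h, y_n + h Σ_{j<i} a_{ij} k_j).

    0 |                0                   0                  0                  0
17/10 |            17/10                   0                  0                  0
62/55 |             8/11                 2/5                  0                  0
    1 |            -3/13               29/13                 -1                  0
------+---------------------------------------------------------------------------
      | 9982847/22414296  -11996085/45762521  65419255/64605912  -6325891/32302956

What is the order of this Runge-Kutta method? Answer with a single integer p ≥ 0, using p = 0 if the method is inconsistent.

b = (9982847/22414296, -11996085/45762521, 65419255/64605912, -6325891/32302956)
c = (0, 17/10, 62/55, 1)
Ac = (0, 0, 17/25, 3811/1430)
Σ b_i: 9982847/22414296·1 + (-11996085/45762521)·1 + 65419255/64605912·1 + (-6325891/32302956)·1 = 1 ✓
b·c: (-11996085/45762521)·17/10 + 65419255/64605912·62/55 + (-6325891/32302956)·1 = 1/2 ✓
b·c²: (-11996085/45762521)·289/100 + 65419255/64605912·3844/3025 + (-6325891/32302956)·1 = 1/3 ✓
b·Ac: 65419255/64605912·17/25 + (-6325891/32302956)·3811/1430 = 1/6 ✓
b·c³: (-11996085/45762521)·4913/1000 + 65419255/64605912·238328/166375 + (-6325891/32302956)·1 = -4013113/120861400 ≠ 1/4 ⇒ order 3.
b·(c∘Ac): 65419255/64605912·1054/1375 + (-6325891/32302956)·3811/1430 = 19558799/76911800 ≠ 1/8
b·Ac²: 65419255/64605912·289/250 + (-6325891/32302956)·814213/157300 = 99557533/634522350 ≠ 1/12
b·A²c: (-6325891/32302956)·(-17/25) = 107540147/807573900 ≠ 1/24

3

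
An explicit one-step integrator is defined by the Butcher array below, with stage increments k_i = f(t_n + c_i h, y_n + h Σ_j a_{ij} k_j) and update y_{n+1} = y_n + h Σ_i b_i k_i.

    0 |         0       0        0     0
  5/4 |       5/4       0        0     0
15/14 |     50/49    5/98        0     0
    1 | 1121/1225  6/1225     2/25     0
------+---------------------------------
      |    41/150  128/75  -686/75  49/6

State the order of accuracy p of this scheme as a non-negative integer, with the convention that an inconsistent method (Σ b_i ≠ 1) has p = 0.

b = (41/150, 128/75, -686/75, 49/6)
c = (0, 5/4, 15/14, 1)
Ac = (0, 0, 25/392, 9/98)
Σ b_i: 41/150·1 + 128/75·1 + (-686/75)·1 + 49/6·1 = 1 ✓
b·c: 128/75·5/4 + (-686/75)·15/14 + 49/6·1 = 1/2 ✓
b·c²: 128/75·25/16 + (-686/75)·225/196 + 49/6·1 = 1/3 ✓
b·Ac: (-686/75)·25/392 + 49/6·9/98 = 1/6 ✓
b·c³: 128/75·125/64 + (-686/75)·3375/2744 + 49/6·1 = 1/4 ✓
b·(c∘Ac): (-686/75)·375/5488 + 49/6·9/98 = 1/8 ✓
b·Ac²: (-686/75)·125/1568 + 49/6·39/392 = 1/12 ✓
b·A²c: 49/6·1/196 = 1/24 ✓; 4 stages ⇒ order 4.

4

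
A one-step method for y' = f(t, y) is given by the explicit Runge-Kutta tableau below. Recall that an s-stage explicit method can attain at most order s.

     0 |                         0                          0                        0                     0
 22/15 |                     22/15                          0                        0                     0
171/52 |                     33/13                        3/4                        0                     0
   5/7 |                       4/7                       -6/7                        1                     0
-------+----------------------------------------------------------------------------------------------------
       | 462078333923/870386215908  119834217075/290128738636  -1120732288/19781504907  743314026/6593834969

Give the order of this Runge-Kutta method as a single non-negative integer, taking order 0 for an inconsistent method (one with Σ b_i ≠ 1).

b = (462078333923/870386215908, 119834217075/290128738636, -1120732288/19781504907, 743314026/6593834969)
c = (0, 22/15, 171/52, 5/7)
Ac = (0, 0, 11/10, 3697/1820)
Σ b_i: 462078333923/870386215908·1 + 119834217075/290128738636·1 + (-1120732288/19781504907)·1 + 743314026/6593834969·1 = 1 ✓
b·c: 119834217075/290128738636·22/15 + (-1120732288/19781504907)·171/52 + 743314026/6593834969·5/7 = 1/2 ✓
b·c²: 119834217075/290128738636·484/225 + (-1120732288/19781504907)·29241/2704 + 743314026/6593834969·25/49 = 1/3 ✓
b·Ac: (-1120732288/19781504907)·11/10 + 743314026/6593834969·3697/1820 = 1/6 ✓
b·c³: 119834217075/290128738636·10648/3375 + (-1120732288/19781504907)·5000211/140608 + 743314026/6593834969·125/343 = -18105941533198/27001754198055 ≠ 1/4 ⇒ order 3.
b·(c∘Ac): (-1120732288/19781504907)·1881/520 + 743314026/6593834969·3697/2548 = -2728390323/65938349690 ≠ 1/8
b·Ac²: (-1120732288/19781504907)·121/75 + 743314026/6593834969·12734053/1419600 = 28383957030509/30859147654920 ≠ 1/12
b·A²c: 743314026/6593834969·11/10 = 4088227143/32969174845 ≠ 1/24

3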